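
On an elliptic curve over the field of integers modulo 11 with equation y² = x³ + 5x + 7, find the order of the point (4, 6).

2P: tangent at (4, 6): λ = (3·4² + 5)/(2·6) ≡ 9/1. 1⁻¹ ≡ 1 (mod 11) since 1·1 = 1 ≡ 1, so λ ≡ 9·1 ≡ 9.
  x = λ² - 4 - 4 = 81 - 8 ≡ 7; y = λ·(4 - 7) - 6 ≡ 0. → (7, 0)
3P: (7, 0) + (4, 6). λ = (6 - 0)/(4 - 7) ≡ 6/8 mod 11. 8⁻¹ ≡ 7 (mod 11) since 8·7 = 56 ≡ 1, so λ ≡ 9.
  x = λ² - 7 - 4 = 81 - 11 ≡ 4; y = λ·(7 - 4) - 0 ≡ 5. → (4, 5)
4P: (4, 5) + (4, 6): same x and y₁ ≡ -y₂, so the sum is the point at infinity.
4P = the point at infinity, so the order is 4.

4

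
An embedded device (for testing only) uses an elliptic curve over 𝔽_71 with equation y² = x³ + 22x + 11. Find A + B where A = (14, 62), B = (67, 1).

(28, 1)

(14, 62) + (67, 1). λ = (1 - 62)/(67 - 14) ≡ 10/53 mod 71. 53⁻¹ ≡ 67 (mod 71) since 53·67 = 3551 ≡ 1, so λ ≡ 31.
  x = λ² - 14 - 67 = 961 - 81 ≡ 28; y = λ·(14 - 28) - 62 ≡ 1. → (28, 1)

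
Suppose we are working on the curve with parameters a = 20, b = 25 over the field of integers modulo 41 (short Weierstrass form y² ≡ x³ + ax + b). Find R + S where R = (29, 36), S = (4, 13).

(29, 36) + (4, 13). λ = (13 - 36)/(4 - 29) ≡ 18/16 mod 41. 16⁻¹ ≡ 18 (mod 41) since 16·18 = 288 ≡ 1, so λ ≡ 37.
  x = λ² - 29 - 4 = 1369 - 33 ≡ 24; y = λ·(29 - 24) - 36 ≡ 26. → (24, 26)

(24, 26)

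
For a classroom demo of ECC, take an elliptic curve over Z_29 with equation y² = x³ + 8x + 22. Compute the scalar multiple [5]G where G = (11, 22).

(14, 6)

Repeated addition: build up to 5G.
2G: tangent at (11, 22): λ = (3·11² + 8)/(2·22) ≡ 23/15. 15⁻¹ ≡ 2 (mod 29), so λ ≡ 23·2 ≡ 17.
  x = λ² - 11 - 11 = 289 - 22 ≡ 6; y = λ·(11 - 6) - 22 ≡ 5. → (6, 5)
3G: (6, 5) + (11, 22). λ = (22 - 5)/(11 - 6) ≡ 17/5 mod 29. 5⁻¹ ≡ 6 (mod 29) since 5·6 = 30 ≡ 1, so λ ≡ 15.
  x = λ² - 6 - 11 = 225 - 17 ≡ 5; y = λ·(6 - 5) - 5 ≡ 10. → (5, 10)
4G: (5, 10) + (11, 22). λ = (22 - 10)/(11 - 5) ≡ 12/6 mod 29. 6⁻¹ ≡ 5 (mod 29) since 6·5 = 30 ≡ 1, so λ ≡ 2.
  x = λ² - 5 - 11 = 4 - 16 ≡ 17; y = λ·(5 - 17) - 10 ≡ 24. → (17, 24)
5G: (17, 24) + (11, 22). λ = (22 - 24)/(11 - 17) ≡ 27/23 mod 29. 23⁻¹ ≡ 24 (mod 29), so λ ≡ 10.
  x = λ² - 17 - 11 = 100 - 28 ≡ 14; y = λ·(17 - 14) - 24 ≡ 6. → (14, 6)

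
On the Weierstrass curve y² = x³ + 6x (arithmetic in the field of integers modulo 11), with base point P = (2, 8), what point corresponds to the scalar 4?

(5, 10)

Double-and-add on 4 = (100)₂. Start with P = (2, 8) for the leading 1-bit.
double: tangent at (2, 8): λ = (3·2² + 6)/(2·8) ≡ 7/5. 5⁻¹ ≡ 9 (mod 11), so λ ≡ 7·9 ≡ 8.
  x = λ² - 2 - 2 = 64 - 4 ≡ 5; y = λ·(2 - 5) - 8 ≡ 1. → (5, 1)
double: tangent at (5, 1): λ = (3·5² + 6)/(2·1) ≡ 4/2. 2⁻¹ ≡ 6 (mod 11), so λ ≡ 4·6 ≡ 2.
  x = λ² - 5 - 5 = 4 - 10 ≡ 5; y = λ·(5 - 5) - 1 ≡ 10. → (5, 10)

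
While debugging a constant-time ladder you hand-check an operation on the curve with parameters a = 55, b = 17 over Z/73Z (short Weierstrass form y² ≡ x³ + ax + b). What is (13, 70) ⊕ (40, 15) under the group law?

(61, 44)

(13, 70) + (40, 15). λ = (15 - 70)/(40 - 13) ≡ 18/27 mod 73. 27⁻¹ ≡ 46 (mod 73) since 27·46 = 1242 ≡ 1, so λ ≡ 25.
  x = λ² - 13 - 40 = 625 - 53 ≡ 61; y = λ·(13 - 61) - 70 ≡ 44. → (61, 44)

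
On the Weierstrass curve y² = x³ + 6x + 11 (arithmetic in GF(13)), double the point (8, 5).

tangent at (8, 5): λ = (3·8² + 6)/(2·5) ≡ 3/10. 10⁻¹ ≡ 4 (mod 13) since 10·4 = 40 ≡ 1, so λ ≡ 3·4 ≡ 12.
  x = λ² - 8 - 8 = 144 - 16 ≡ 11; y = λ·(8 - 11) - 5 ≡ 11. → (11, 11)

(11, 11)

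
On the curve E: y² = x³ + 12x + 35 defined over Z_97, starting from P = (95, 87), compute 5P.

Repeated addition: build up to 5P.
2P: tangent at (95, 87): λ = (3·95² + 12)/(2·87) ≡ 24/77. 77⁻¹ ≡ 63 (mod 97), so λ ≡ 24·63 ≡ 57.
  x = λ² - 95 - 95 = 3249 - 190 ≡ 52; y = λ·(95 - 52) - 87 ≡ 36. → (52, 36)
3P: (52, 36) + (95, 87). λ = (87 - 36)/(95 - 52) ≡ 51/43 mod 97. 43⁻¹ ≡ 88 (mod 97), so λ ≡ 26.
  x = λ² - 52 - 95 = 676 - 147 ≡ 44; y = λ·(52 - 44) - 36 ≡ 75. → (44, 75)
4P: (44, 75) + (95, 87). λ = (87 - 75)/(95 - 44) ≡ 12/51 mod 97. 51⁻¹ ≡ 78 (mod 97), so λ ≡ 63.
  x = λ² - 44 - 95 = 3969 - 139 ≡ 47; y = λ·(44 - 47) - 75 ≡ 27. → (47, 27)
5P: (47, 27) + (95, 87). λ = (87 - 27)/(95 - 47) ≡ 60/48 mod 97. 48⁻¹ ≡ 95 (mod 97), so λ ≡ 74.
  x = λ² - 47 - 95 = 5476 - 142 ≡ 96; y = λ·(47 - 96) - 27 ≡ 33. → (96, 33)

(96, 33)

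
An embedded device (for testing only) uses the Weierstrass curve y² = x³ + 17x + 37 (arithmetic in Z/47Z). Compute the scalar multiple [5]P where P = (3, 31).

(27, 4)

Double-and-add on 5 = (101)₂. Start with P = (3, 31) for the leading 1-bit.
double: tangent at (3, 31): λ = (3·3² + 17)/(2·31) ≡ 44/15. 15⁻¹ ≡ 22 (mod 47), so λ ≡ 44·22 ≡ 28.
  x = λ² - 3 - 3 = 784 - 6 ≡ 26; y = λ·(3 - 26) - 31 ≡ 30. → (26, 30)
double: tangent at (26, 30): λ = (3·26² + 17)/(2·30) ≡ 24/13. 13⁻¹ ≡ 29 (mod 47), so λ ≡ 24·29 ≡ 38.
  x = λ² - 26 - 26 = 1444 - 52 ≡ 29; y = λ·(26 - 29) - 30 ≡ 44. → (29, 44)
add P: (29, 44) + (3, 31). λ = (31 - 44)/(3 - 29) ≡ 34/21 mod 47. 21⁻¹ ≡ 9 (mod 47) since 21·9 = 189 ≡ 1, so λ ≡ 24.
  x = λ² - 29 - 3 = 576 - 32 ≡ 27; y = λ·(29 - 27) - 44 ≡ 4. → (27, 4)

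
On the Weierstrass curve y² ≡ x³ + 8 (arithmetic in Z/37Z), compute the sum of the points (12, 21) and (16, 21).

(9, 16)

(12, 21) + (16, 21). λ = (21 - 21)/(16 - 12) ≡ 0/4 mod 37. 4⁻¹ ≡ 28 (mod 37), so λ ≡ 0.
  x = λ² - 12 - 16 = 0 - 28 ≡ 9; y = λ·(12 - 9) - 21 ≡ 16. → (9, 16)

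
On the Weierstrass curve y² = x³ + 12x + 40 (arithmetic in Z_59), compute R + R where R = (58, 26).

(9, 46)

tangent at (58, 26): λ = (3·58² + 12)/(2·26) ≡ 15/52. 52⁻¹ ≡ 42 (mod 59), so λ ≡ 15·42 ≡ 40.
  x = λ² - 58 - 58 = 1600 - 116 ≡ 9; y = λ·(58 - 9) - 26 ≡ 46. → (9, 46)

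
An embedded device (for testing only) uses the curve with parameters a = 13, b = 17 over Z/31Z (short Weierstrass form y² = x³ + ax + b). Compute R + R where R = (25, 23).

(17, 25)

tangent at (25, 23): λ = (3·25² + 13)/(2·23) ≡ 28/15. 15⁻¹ ≡ 29 (mod 31) since 15·29 = 435 ≡ 1, so λ ≡ 28·29 ≡ 6.
  x = λ² - 25 - 25 = 36 - 50 ≡ 17; y = λ·(25 - 17) - 23 ≡ 25. → (17, 25)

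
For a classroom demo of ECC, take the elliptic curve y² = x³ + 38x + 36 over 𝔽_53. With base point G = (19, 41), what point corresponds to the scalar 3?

(12, 10)

Repeated addition: build up to 3G.
2G: tangent at (19, 41): λ = (3·19² + 38)/(2·41) ≡ 8/29. 29⁻¹ ≡ 11 (mod 53), so λ ≡ 8·11 ≡ 35.
  x = λ² - 19 - 19 = 1225 - 38 ≡ 21; y = λ·(19 - 21) - 41 ≡ 48. → (21, 48)
3G: (21, 48) + (19, 41). λ = (41 - 48)/(19 - 21) ≡ 46/51 mod 53. 51⁻¹ ≡ 26 (mod 53), so λ ≡ 30.
  x = λ² - 21 - 19 = 900 - 40 ≡ 12; y = λ·(21 - 12) - 48 ≡ 10. → (12, 10)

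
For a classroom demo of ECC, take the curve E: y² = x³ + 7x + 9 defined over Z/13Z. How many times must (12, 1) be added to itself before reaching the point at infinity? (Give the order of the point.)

2P: tangent at (12, 1): λ = (3·12² + 7)/(2·1) ≡ 10/2. 2⁻¹ ≡ 7 (mod 13) since 2·7 = 14 ≡ 1, so λ ≡ 10·7 ≡ 5.
  x = λ² - 12 - 12 = 25 - 24 ≡ 1; y = λ·(12 - 1) - 1 ≡ 2. → (1, 2)
3P: (1, 2) + (12, 1). λ = (1 - 2)/(12 - 1) ≡ 12/11 mod 13. 11⁻¹ ≡ 6 (mod 13), so λ ≡ 7.
  x = λ² - 1 - 12 = 49 - 13 ≡ 10; y = λ·(1 - 10) - 2 ≡ 0. → (10, 0)
4P: (10, 0) + (12, 1). λ = (1 - 0)/(12 - 10) ≡ 1/2 mod 13. 2⁻¹ ≡ 7 (mod 13) since 2·7 = 14 ≡ 1, so λ ≡ 7.
  x = λ² - 10 - 12 = 49 - 22 ≡ 1; y = λ·(10 - 1) - 0 ≡ 11. → (1, 11)
5P: (1, 11) + (12, 1). λ = (1 - 11)/(12 - 1) ≡ 3/11 mod 13. 11⁻¹ ≡ 6 (mod 13), so λ ≡ 5.
  x = λ² - 1 - 12 = 25 - 13 ≡ 12; y = λ·(1 - 12) - 11 ≡ 12. → (12, 12)
6P: (12, 12) + (12, 1): same x and y₁ ≡ -y₂, so the sum is the point at infinity.
6P = the point at infinity, so the order is 6.

6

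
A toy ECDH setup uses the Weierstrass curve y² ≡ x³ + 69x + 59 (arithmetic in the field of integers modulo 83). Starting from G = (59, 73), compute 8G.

Repeated addition: build up to 8G.
2G: tangent at (59, 73): λ = (3·59² + 69)/(2·73) ≡ 54/63. 63⁻¹ ≡ 29 (mod 83), so λ ≡ 54·29 ≡ 72.
  x = λ² - 59 - 59 = 5184 - 118 ≡ 3; y = λ·(59 - 3) - 73 ≡ 58. → (3, 58)
3G: (3, 58) + (59, 73). λ = (73 - 58)/(59 - 3) ≡ 15/56 mod 83. 56⁻¹ ≡ 43 (mod 83), so λ ≡ 64.
  x = λ² - 3 - 59 = 4096 - 62 ≡ 50; y = λ·(3 - 50) - 58 ≡ 5. → (50, 5)
4G: (50, 5) + (59, 73). λ = (73 - 5)/(59 - 50) ≡ 68/9 mod 83. 9⁻¹ ≡ 37 (mod 83), so λ ≡ 26.
  x = λ² - 50 - 59 = 676 - 109 ≡ 69; y = λ·(50 - 69) - 5 ≡ 82. → (69, 82)
5G: (69, 82) + (59, 73). λ = (73 - 82)/(59 - 69) ≡ 74/73 mod 83. 73⁻¹ ≡ 58 (mod 83) since 73·58 = 4234 ≡ 1, so λ ≡ 59.
  x = λ² - 69 - 59 = 3481 - 128 ≡ 33; y = λ·(69 - 33) - 82 ≡ 50. → (33, 50)
6G: (33, 50) + (59, 73). λ = (73 - 50)/(59 - 33) ≡ 23/26 mod 83. 26⁻¹ ≡ 16 (mod 83), so λ ≡ 36.
  x = λ² - 33 - 59 = 1296 - 92 ≡ 42; y = λ·(33 - 42) - 50 ≡ 41. → (42, 41)
7G: (42, 41) + (59, 73). λ = (73 - 41)/(59 - 42) ≡ 32/17 mod 83. 17⁻¹ ≡ 44 (mod 83) since 17·44 = 748 ≡ 1, so λ ≡ 80.
  x = λ² - 42 - 59 = 6400 - 101 ≡ 74; y = λ·(42 - 74) - 41 ≡ 55. → (74, 55)
8G: (74, 55) + (59, 73). λ = (73 - 55)/(59 - 74) ≡ 18/68 mod 83. 68⁻¹ ≡ 11 (mod 83) since 68·11 = 748 ≡ 1, so λ ≡ 32.
  x = λ² - 74 - 59 = 1024 - 133 ≡ 61; y = λ·(74 - 61) - 55 ≡ 29. → (61, 29)

(61, 29)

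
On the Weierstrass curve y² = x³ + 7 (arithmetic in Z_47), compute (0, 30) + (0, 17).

O

The two points share x = 0 and their y-coordinates satisfy 30 + 17 ≡ 0 (mod 47), so they are inverses. Their sum is O.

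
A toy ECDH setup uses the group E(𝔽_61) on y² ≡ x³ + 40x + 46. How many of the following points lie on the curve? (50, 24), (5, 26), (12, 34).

(50, 24): 24² ≡ 27, rhs ≡ 44 → off.
(5, 26): 26² ≡ 5, rhs ≡ 5 → on.
(12, 34): 34² ≡ 58, rhs ≡ 58 → on.

2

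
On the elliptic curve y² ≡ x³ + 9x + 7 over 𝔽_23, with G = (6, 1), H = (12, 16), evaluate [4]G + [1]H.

(5, 19)

First 4G:
Double-and-add on 4 = (100)₂. Start with G = (6, 1) for the leading 1-bit.
double: tangent at (6, 1): λ = (3·6² + 9)/(2·1) ≡ 2/2. 2⁻¹ ≡ 12 (mod 23) since 2·12 = 24 ≡ 1, so λ ≡ 2·12 ≡ 1.
  x = λ² - 6 - 6 = 1 - 12 ≡ 12; y = λ·(6 - 12) - 1 ≡ 16. → (12, 16)
double: tangent at (12, 16): λ = (3·12² + 9)/(2·16) ≡ 4/9. 9⁻¹ ≡ 18 (mod 23) since 9·18 = 162 ≡ 1, so λ ≡ 4·18 ≡ 3.
  x = λ² - 12 - 12 = 9 - 24 ≡ 8; y = λ·(12 - 8) - 16 ≡ 19. → (8, 19)
4G = (8, 19).
Finally 4G + H:
(8, 19) + (12, 16). λ = (16 - 19)/(12 - 8) ≡ 20/4 mod 23. 4⁻¹ ≡ 6 (mod 23) since 4·6 = 24 ≡ 1, so λ ≡ 5.
  x = λ² - 8 - 12 = 25 - 20 ≡ 5; y = λ·(8 - 5) - 19 ≡ 19. → (5, 19)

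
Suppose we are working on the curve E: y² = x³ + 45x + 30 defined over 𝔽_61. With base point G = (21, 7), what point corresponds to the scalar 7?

Repeated addition: build up to 7G.
2G: tangent at (21, 7): λ = (3·21² + 45)/(2·7) ≡ 26/14. 14⁻¹ ≡ 48 (mod 61), so λ ≡ 26·48 ≡ 28.
  x = λ² - 21 - 21 = 784 - 42 ≡ 10; y = λ·(21 - 10) - 7 ≡ 57. → (10, 57)
3G: (10, 57) + (21, 7). λ = (7 - 57)/(21 - 10) ≡ 11/11 mod 61. 11⁻¹ ≡ 50 (mod 61), so λ ≡ 1.
  x = λ² - 10 - 21 = 1 - 31 ≡ 31; y = λ·(10 - 31) - 57 ≡ 44. → (31, 44)
4G: (31, 44) + (21, 7). λ = (7 - 44)/(21 - 31) ≡ 24/51 mod 61. 51⁻¹ ≡ 6 (mod 61) since 51·6 = 306 ≡ 1, so λ ≡ 22.
  x = λ² - 31 - 21 = 484 - 52 ≡ 5; y = λ·(31 - 5) - 44 ≡ 40. → (5, 40)
5G: (5, 40) + (21, 7). λ = (7 - 40)/(21 - 5) ≡ 28/16 mod 61. 16⁻¹ ≡ 42 (mod 61) since 16·42 = 672 ≡ 1, so λ ≡ 17.
  x = λ² - 5 - 21 = 289 - 26 ≡ 19; y = λ·(5 - 19) - 40 ≡ 27. → (19, 27)
6G: (19, 27) + (21, 7). λ = (7 - 27)/(21 - 19) ≡ 41/2 mod 61. 2⁻¹ ≡ 31 (mod 61), so λ ≡ 51.
  x = λ² - 19 - 21 = 2601 - 40 ≡ 60; y = λ·(19 - 60) - 27 ≡ 17. → (60, 17)
7G: (60, 17) + (21, 7). λ = (7 - 17)/(21 - 60) ≡ 51/22 mod 61. 22⁻¹ ≡ 25 (mod 61), so λ ≡ 55.
  x = λ² - 60 - 21 = 3025 - 81 ≡ 16; y = λ·(60 - 16) - 17 ≡ 24. → (16, 24)

(16, 24)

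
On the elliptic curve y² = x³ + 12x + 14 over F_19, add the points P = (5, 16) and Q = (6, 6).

(5, 16) + (6, 6). λ = (6 - 16)/(6 - 5) ≡ 9/1 mod 19. 1⁻¹ ≡ 1 (mod 19), so λ ≡ 9.
  x = λ² - 5 - 6 = 81 - 11 ≡ 13; y = λ·(5 - 13) - 16 ≡ 7. → (13, 7)

(13, 7)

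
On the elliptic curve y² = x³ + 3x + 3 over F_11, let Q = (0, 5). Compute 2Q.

(9, 0)

tangent at (0, 5): λ = (3·0² + 3)/(2·5) ≡ 3/10. 10⁻¹ ≡ 10 (mod 11) since 10·10 = 100 ≡ 1, so λ ≡ 3·10 ≡ 8.
  x = λ² - 0 - 0 = 64 - 0 ≡ 9; y = λ·(0 - 9) - 5 ≡ 0. → (9, 0)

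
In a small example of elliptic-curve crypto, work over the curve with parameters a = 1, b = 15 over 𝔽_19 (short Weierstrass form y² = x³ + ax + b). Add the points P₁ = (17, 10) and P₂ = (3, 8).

(17, 10) + (3, 8). λ = (8 - 10)/(3 - 17) ≡ 17/5 mod 19. 5⁻¹ ≡ 4 (mod 19) since 5·4 = 20 ≡ 1, so λ ≡ 11.
  x = λ² - 17 - 3 = 121 - 20 ≡ 6; y = λ·(17 - 6) - 10 ≡ 16. → (6, 16)

(6, 16)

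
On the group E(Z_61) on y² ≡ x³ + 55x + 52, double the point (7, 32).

tangent at (7, 32): λ = (3·7² + 55)/(2·32) ≡ 19/3. 3⁻¹ ≡ 41 (mod 61), so λ ≡ 19·41 ≡ 47.
  x = λ² - 7 - 7 = 2209 - 14 ≡ 60; y = λ·(7 - 60) - 32 ≡ 39. → (60, 39)

(60, 39)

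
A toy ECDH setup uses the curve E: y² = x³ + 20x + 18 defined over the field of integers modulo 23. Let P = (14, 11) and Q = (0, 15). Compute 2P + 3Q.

First 2P:
Repeated addition: build up to 2P.
2P: tangent at (14, 11): λ = (3·14² + 20)/(2·11) ≡ 10/22. 22⁻¹ ≡ 22 (mod 23) since 22·22 = 484 ≡ 1, so λ ≡ 10·22 ≡ 13.
  x = λ² - 14 - 14 = 169 - 28 ≡ 3; y = λ·(14 - 3) - 11 ≡ 17. → (3, 17)
2P = (3, 17).
Next 3Q:
Repeated addition: build up to 3Q.
2Q: tangent at (0, 15): λ = (3·0² + 20)/(2·15) ≡ 20/7. 7⁻¹ ≡ 10 (mod 23) since 7·10 = 70 ≡ 1, so λ ≡ 20·10 ≡ 16.
  x = λ² - 0 - 0 = 256 - 0 ≡ 3; y = λ·(0 - 3) - 15 ≡ 6. → (3, 6)
3Q: (3, 6) + (0, 15). λ = (15 - 6)/(0 - 3) ≡ 9/20 mod 23. 20⁻¹ ≡ 15 (mod 23), so λ ≡ 20.
  x = λ² - 3 - 0 = 400 - 3 ≡ 6; y = λ·(3 - 6) - 6 ≡ 3. → (6, 3)
3Q = (6, 3).
Finally 2P + 3Q:
(3, 17) + (6, 3). λ = (3 - 17)/(6 - 3) ≡ 9/3 mod 23. 3⁻¹ ≡ 8 (mod 23), so λ ≡ 3.
  x = λ² - 3 - 6 = 9 - 9 ≡ 0; y = λ·(3 - 0) - 17 ≡ 15. → (0, 15)

(0, 15)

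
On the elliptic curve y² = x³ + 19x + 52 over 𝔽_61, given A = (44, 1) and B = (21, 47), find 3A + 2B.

First 3A:
Repeated addition: build up to 3A.
2A: tangent at (44, 1): λ = (3·44² + 19)/(2·1) ≡ 32/2. 2⁻¹ ≡ 31 (mod 61), so λ ≡ 32·31 ≡ 16.
  x = λ² - 44 - 44 = 256 - 88 ≡ 46; y = λ·(44 - 46) - 1 ≡ 28. → (46, 28)
3A: (46, 28) + (44, 1). λ = (1 - 28)/(44 - 46) ≡ 34/59 mod 61. 59⁻¹ ≡ 30 (mod 61) since 59·30 = 1770 ≡ 1, so λ ≡ 44.
  x = λ² - 46 - 44 = 1936 - 90 ≡ 16; y = λ·(46 - 16) - 28 ≡ 11. → (16, 11)
3A = (16, 11).
Next 2B:
Repeated addition: build up to 2B.
2B: tangent at (21, 47): λ = (3·21² + 19)/(2·47) ≡ 0/33. 33⁻¹ ≡ 37 (mod 61), so λ ≡ 0·37 ≡ 0.
  x = λ² - 21 - 21 = 0 - 42 ≡ 19; y = λ·(21 - 19) - 47 ≡ 14. → (19, 14)
2B = (19, 14).
Finally 3A + 2B:
(16, 11) + (19, 14). λ = (14 - 11)/(19 - 16) ≡ 3/3 mod 61. 3⁻¹ ≡ 41 (mod 61), so λ ≡ 1.
  x = λ² - 16 - 19 = 1 - 35 ≡ 27; y = λ·(16 - 27) - 11 ≡ 39. → (27, 39)

(27, 39)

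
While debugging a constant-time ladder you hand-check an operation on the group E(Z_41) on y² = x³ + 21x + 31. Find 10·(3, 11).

(34, 19)

Write P = (3, 11).
Repeated addition: build up to 10P.
2P: tangent at (3, 11): λ = (3·3² + 21)/(2·11) ≡ 7/22. 22⁻¹ ≡ 28 (mod 41), so λ ≡ 7·28 ≡ 32.
  x = λ² - 3 - 3 = 1024 - 6 ≡ 34; y = λ·(3 - 34) - 11 ≡ 22. → (34, 22)
3P: (34, 22) + (3, 11). λ = (11 - 22)/(3 - 34) ≡ 30/10 mod 41. 10⁻¹ ≡ 37 (mod 41) since 10·37 = 370 ≡ 1, so λ ≡ 3.
  x = λ² - 34 - 3 = 9 - 37 ≡ 13; y = λ·(34 - 13) - 22 ≡ 0. → (13, 0)
4P: (13, 0) + (3, 11). λ = (11 - 0)/(3 - 13) ≡ 11/31 mod 41. 31⁻¹ ≡ 4 (mod 41) since 31·4 = 124 ≡ 1, so λ ≡ 3.
  x = λ² - 13 - 3 = 9 - 16 ≡ 34; y = λ·(13 - 34) - 0 ≡ 19. → (34, 19)
5P: (34, 19) + (3, 11). λ = (11 - 19)/(3 - 34) ≡ 33/10 mod 41. 10⁻¹ ≡ 37 (mod 41), so λ ≡ 32.
  x = λ² - 34 - 3 = 1024 - 37 ≡ 3; y = λ·(34 - 3) - 19 ≡ 30. → (3, 30)
6P: (3, 30) + (3, 11): same x and y₁ ≡ -y₂, so the sum is the point at infinity.
7P: the point at infinity + (3, 11) = (3, 11) (identity).
8P: tangent at (3, 11): λ = (3·3² + 21)/(2·11) ≡ 7/22. 22⁻¹ ≡ 28 (mod 41), so λ ≡ 7·28 ≡ 32.
  x = λ² - 3 - 3 = 1024 - 6 ≡ 34; y = λ·(3 - 34) - 11 ≡ 22. → (34, 22)
9P: (34, 22) + (3, 11). λ = (11 - 22)/(3 - 34) ≡ 30/10 mod 41. 10⁻¹ ≡ 37 (mod 41), so λ ≡ 3.
  x = λ² - 34 - 3 = 9 - 37 ≡ 13; y = λ·(34 - 13) - 22 ≡ 0. → (13, 0)
10P: (13, 0) + (3, 11). λ = (11 - 0)/(3 - 13) ≡ 11/31 mod 41. 31⁻¹ ≡ 4 (mod 41) since 31·4 = 124 ≡ 1, so λ ≡ 3.
  x = λ² - 13 - 3 = 9 - 16 ≡ 34; y = λ·(13 - 34) - 0 ≡ 19. → (34, 19)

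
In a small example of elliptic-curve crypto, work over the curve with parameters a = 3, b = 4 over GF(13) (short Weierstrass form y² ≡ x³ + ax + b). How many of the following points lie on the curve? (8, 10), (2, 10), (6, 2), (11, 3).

1

(8, 10): 10² ≡ 9, rhs ≡ 7 → off.
(2, 10): 10² ≡ 9, rhs ≡ 5 → off.
(6, 2): 2² ≡ 4, rhs ≡ 4 → on.
(11, 3): 3² ≡ 9, rhs ≡ 3 → off.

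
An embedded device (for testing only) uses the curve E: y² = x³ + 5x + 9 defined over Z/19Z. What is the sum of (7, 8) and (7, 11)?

The two points share x = 7 and their y-coordinates satisfy 8 + 11 ≡ 0 (mod 19), so they are inverses. Their sum is ∞.

O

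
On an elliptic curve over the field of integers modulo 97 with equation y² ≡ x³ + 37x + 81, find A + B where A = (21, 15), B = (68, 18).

(21, 15) + (68, 18). λ = (18 - 15)/(68 - 21) ≡ 3/47 mod 97. 47⁻¹ ≡ 64 (mod 97), so λ ≡ 95.
  x = λ² - 21 - 68 = 9025 - 89 ≡ 12; y = λ·(21 - 12) - 15 ≡ 64. → (12, 64)

(12, 64)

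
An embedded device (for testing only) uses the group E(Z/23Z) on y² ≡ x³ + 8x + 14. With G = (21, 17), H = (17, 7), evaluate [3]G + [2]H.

(16, 11)

First 3G:
Repeated addition: build up to 3G.
2G: tangent at (21, 17): λ = (3·21² + 8)/(2·17) ≡ 20/11. 11⁻¹ ≡ 21 (mod 23) since 11·21 = 231 ≡ 1, so λ ≡ 20·21 ≡ 6.
  x = λ² - 21 - 21 = 36 - 42 ≡ 17; y = λ·(21 - 17) - 17 ≡ 7. → (17, 7)
3G: (17, 7) + (21, 17). λ = (17 - 7)/(21 - 17) ≡ 10/4 mod 23. 4⁻¹ ≡ 6 (mod 23), so λ ≡ 14.
  x = λ² - 17 - 21 = 196 - 38 ≡ 20; y = λ·(17 - 20) - 7 ≡ 20. → (20, 20)
3G = (20, 20).
Next 2H:
Repeated addition: build up to 2H.
2H: tangent at (17, 7): λ = (3·17² + 8)/(2·7) ≡ 1/14. 14⁻¹ ≡ 5 (mod 23), so λ ≡ 1·5 ≡ 5.
  x = λ² - 17 - 17 = 25 - 34 ≡ 14; y = λ·(17 - 14) - 7 ≡ 8. → (14, 8)
2H = (14, 8).
Finally 3G + 2H:
(20, 20) + (14, 8). λ = (8 - 20)/(14 - 20) ≡ 11/17 mod 23. 17⁻¹ ≡ 19 (mod 23), so λ ≡ 2.
  x = λ² - 20 - 14 = 4 - 34 ≡ 16; y = λ·(20 - 16) - 20 ≡ 11. → (16, 11)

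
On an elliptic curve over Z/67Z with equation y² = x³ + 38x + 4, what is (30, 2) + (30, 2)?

(33, 55)

tangent at (30, 2): λ = (3·30² + 38)/(2·2) ≡ 58/4. 4⁻¹ ≡ 17 (mod 67), so λ ≡ 58·17 ≡ 48.
  x = λ² - 30 - 30 = 2304 - 60 ≡ 33; y = λ·(30 - 33) - 2 ≡ 55. → (33, 55)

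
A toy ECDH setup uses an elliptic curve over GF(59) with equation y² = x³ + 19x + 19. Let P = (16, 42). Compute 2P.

(30, 53)

tangent at (16, 42): λ = (3·16² + 19)/(2·42) ≡ 20/25. 25⁻¹ ≡ 26 (mod 59), so λ ≡ 20·26 ≡ 48.
  x = λ² - 16 - 16 = 2304 - 32 ≡ 30; y = λ·(16 - 30) - 42 ≡ 53. → (30, 53)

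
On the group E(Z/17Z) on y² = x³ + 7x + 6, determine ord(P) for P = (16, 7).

7

2P: tangent at (16, 7): λ = (3·16² + 7)/(2·7) ≡ 10/14. 14⁻¹ ≡ 11 (mod 17) since 14·11 = 154 ≡ 1, so λ ≡ 10·11 ≡ 8.
  x = λ² - 16 - 16 = 64 - 32 ≡ 15; y = λ·(16 - 15) - 7 ≡ 1. → (15, 1)
3P: (15, 1) + (16, 7). λ = (7 - 1)/(16 - 15) ≡ 6/1 mod 17. 1⁻¹ ≡ 1 (mod 17), so λ ≡ 6.
  x = λ² - 15 - 16 = 36 - 31 ≡ 5; y = λ·(15 - 5) - 1 ≡ 8. → (5, 8)
4P: (5, 8) + (16, 7). λ = (7 - 8)/(16 - 5) ≡ 16/11 mod 17. 11⁻¹ ≡ 14 (mod 17) since 11·14 = 154 ≡ 1, so λ ≡ 3.
  x = λ² - 5 - 16 = 9 - 21 ≡ 5; y = λ·(5 - 5) - 8 ≡ 9. → (5, 9)
5P: (5, 9) + (16, 7). λ = (7 - 9)/(16 - 5) ≡ 15/11 mod 17. 11⁻¹ ≡ 14 (mod 17), so λ ≡ 6.
  x = λ² - 5 - 16 = 36 - 21 ≡ 15; y = λ·(5 - 15) - 9 ≡ 16. → (15, 16)
6P: (15, 16) + (16, 7). λ = (7 - 16)/(16 - 15) ≡ 8/1 mod 17. 1⁻¹ ≡ 1 (mod 17), so λ ≡ 8.
  x = λ² - 15 - 16 = 64 - 31 ≡ 16; y = λ·(15 - 16) - 16 ≡ 10. → (16, 10)
7P: (16, 10) + (16, 7): same x and y₁ ≡ -y₂, so the sum is 𝒪.
7P = 𝒪, so the order is 7.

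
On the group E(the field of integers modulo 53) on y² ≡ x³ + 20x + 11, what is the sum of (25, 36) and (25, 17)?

The two points share x = 25 and their y-coordinates satisfy 36 + 17 ≡ 0 (mod 53), so they are inverses. Their sum is the point at infinity.

O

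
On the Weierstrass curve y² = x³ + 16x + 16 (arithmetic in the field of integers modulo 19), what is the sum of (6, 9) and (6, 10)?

O

The two points share x = 6 and their y-coordinates satisfy 9 + 10 ≡ 0 (mod 19), so they are inverses. Their sum is ∞.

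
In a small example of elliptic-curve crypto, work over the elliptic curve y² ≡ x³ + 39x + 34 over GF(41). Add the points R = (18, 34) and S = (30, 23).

(30, 18)

(18, 34) + (30, 23). λ = (23 - 34)/(30 - 18) ≡ 30/12 mod 41. 12⁻¹ ≡ 24 (mod 41), so λ ≡ 23.
  x = λ² - 18 - 30 = 529 - 48 ≡ 30; y = λ·(18 - 30) - 34 ≡ 18. → (30, 18)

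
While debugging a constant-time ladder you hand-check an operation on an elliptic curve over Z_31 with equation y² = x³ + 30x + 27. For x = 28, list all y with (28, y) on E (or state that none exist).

none

x³ + 30x + 27 = 22819 ≡ 3 (mod 31).
3 is a non-residue mod 31; no y exists.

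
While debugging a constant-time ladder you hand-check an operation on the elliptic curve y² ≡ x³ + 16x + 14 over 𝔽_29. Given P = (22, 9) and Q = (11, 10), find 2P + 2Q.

(5, 4)

First 2P:
Repeated addition: build up to 2P.
2P: tangent at (22, 9): λ = (3·22² + 16)/(2·9) ≡ 18/18. 18⁻¹ ≡ 21 (mod 29), so λ ≡ 18·21 ≡ 1.
  x = λ² - 22 - 22 = 1 - 44 ≡ 15; y = λ·(22 - 15) - 9 ≡ 27. → (15, 27)
2P = (15, 27).
Next 2Q:
Repeated addition: build up to 2Q.
2Q: tangent at (11, 10): λ = (3·11² + 16)/(2·10) ≡ 2/20. 20⁻¹ ≡ 16 (mod 29) since 20·16 = 320 ≡ 1, so λ ≡ 2·16 ≡ 3.
  x = λ² - 11 - 11 = 9 - 22 ≡ 16; y = λ·(11 - 16) - 10 ≡ 4. → (16, 4)
2Q = (16, 4).
Finally 2P + 2Q:
(15, 27) + (16, 4). λ = (4 - 27)/(16 - 15) ≡ 6/1 mod 29. 1⁻¹ ≡ 1 (mod 29), so λ ≡ 6.
  x = λ² - 15 - 16 = 36 - 31 ≡ 5; y = λ·(15 - 5) - 27 ≡ 4. → (5, 4)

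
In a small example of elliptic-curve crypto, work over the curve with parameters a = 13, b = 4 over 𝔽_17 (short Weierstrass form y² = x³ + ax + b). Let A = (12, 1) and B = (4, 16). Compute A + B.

(12, 1) + (4, 16). λ = (16 - 1)/(4 - 12) ≡ 15/9 mod 17. 9⁻¹ ≡ 2 (mod 17) since 9·2 = 18 ≡ 1, so λ ≡ 13.
  x = λ² - 12 - 4 = 169 - 16 ≡ 0; y = λ·(12 - 0) - 1 ≡ 2. → (0, 2)

(0, 2)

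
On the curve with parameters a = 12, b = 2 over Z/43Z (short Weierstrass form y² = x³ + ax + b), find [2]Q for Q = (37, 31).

tangent at (37, 31): λ = (3·37² + 12)/(2·31) ≡ 34/19. 19⁻¹ ≡ 34 (mod 43) since 19·34 = 646 ≡ 1, so λ ≡ 34·34 ≡ 38.
  x = λ² - 37 - 37 = 1444 - 74 ≡ 37; y = λ·(37 - 37) - 31 ≡ 12. → (37, 12)

(37, 12)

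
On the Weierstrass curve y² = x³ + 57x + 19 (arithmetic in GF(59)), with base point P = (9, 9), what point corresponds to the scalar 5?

(14, 32)

Repeated addition: build up to 5P.
2P: tangent at (9, 9): λ = (3·9² + 57)/(2·9) ≡ 5/18. 18⁻¹ ≡ 23 (mod 59), so λ ≡ 5·23 ≡ 56.
  x = λ² - 9 - 9 = 3136 - 18 ≡ 50; y = λ·(9 - 50) - 9 ≡ 55. → (50, 55)
3P: (50, 55) + (9, 9). λ = (9 - 55)/(9 - 50) ≡ 13/18 mod 59. 18⁻¹ ≡ 23 (mod 59), so λ ≡ 4.
  x = λ² - 50 - 9 = 16 - 59 ≡ 16; y = λ·(50 - 16) - 55 ≡ 22. → (16, 22)
4P: (16, 22) + (9, 9). λ = (9 - 22)/(9 - 16) ≡ 46/52 mod 59. 52⁻¹ ≡ 42 (mod 59) since 52·42 = 2184 ≡ 1, so λ ≡ 44.
  x = λ² - 16 - 9 = 1936 - 25 ≡ 23; y = λ·(16 - 23) - 22 ≡ 24. → (23, 24)
5P: (23, 24) + (9, 9). λ = (9 - 24)/(9 - 23) ≡ 44/45 mod 59. 45⁻¹ ≡ 21 (mod 59), so λ ≡ 39.
  x = λ² - 23 - 9 = 1521 - 32 ≡ 14; y = λ·(23 - 14) - 24 ≡ 32. → (14, 32)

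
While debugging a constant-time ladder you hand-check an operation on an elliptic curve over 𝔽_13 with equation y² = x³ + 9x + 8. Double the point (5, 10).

tangent at (5, 10): λ = (3·5² + 9)/(2·10) ≡ 6/7. 7⁻¹ ≡ 2 (mod 13) since 7·2 = 14 ≡ 1, so λ ≡ 6·2 ≡ 12.
  x = λ² - 5 - 5 = 144 - 10 ≡ 4; y = λ·(5 - 4) - 10 ≡ 2. → (4, 2)

(4, 2)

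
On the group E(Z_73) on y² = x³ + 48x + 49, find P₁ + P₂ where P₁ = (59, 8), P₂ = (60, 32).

(59, 8) + (60, 32). λ = (32 - 8)/(60 - 59) ≡ 24/1 mod 73. 1⁻¹ ≡ 1 (mod 73) since 1·1 = 1 ≡ 1, so λ ≡ 24.
  x = λ² - 59 - 60 = 576 - 119 ≡ 19; y = λ·(59 - 19) - 8 ≡ 3. → (19, 3)

(19, 3)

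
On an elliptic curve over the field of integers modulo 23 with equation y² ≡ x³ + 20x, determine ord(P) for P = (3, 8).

12

2P: tangent at (3, 8): λ = (3·3² + 20)/(2·8) ≡ 1/16. 16⁻¹ ≡ 13 (mod 23) since 16·13 = 208 ≡ 1, so λ ≡ 1·13 ≡ 13.
  x = λ² - 3 - 3 = 169 - 6 ≡ 2; y = λ·(3 - 2) - 8 ≡ 5. → (2, 5)
3P: (2, 5) + (3, 8). λ = (8 - 5)/(3 - 2) ≡ 3/1 mod 23. 1⁻¹ ≡ 1 (mod 23) since 1·1 = 1 ≡ 1, so λ ≡ 3.
  x = λ² - 2 - 3 = 9 - 5 ≡ 4; y = λ·(2 - 4) - 5 ≡ 12. → (4, 12)
4P: (4, 12) + (3, 8). λ = (8 - 12)/(3 - 4) ≡ 19/22 mod 23. 22⁻¹ ≡ 22 (mod 23) since 22·22 = 484 ≡ 1, so λ ≡ 4.
  x = λ² - 4 - 3 = 16 - 7 ≡ 9; y = λ·(4 - 9) - 12 ≡ 14. → (9, 14)
5P: (9, 14) + (3, 8). λ = (8 - 14)/(3 - 9) ≡ 17/17 mod 23. 17⁻¹ ≡ 19 (mod 23) since 17·19 = 323 ≡ 1, so λ ≡ 1.
  x = λ² - 9 - 3 = 1 - 12 ≡ 12; y = λ·(9 - 12) - 14 ≡ 6. → (12, 6)
6P: (12, 6) + (3, 8). λ = (8 - 6)/(3 - 12) ≡ 2/14 mod 23. 14⁻¹ ≡ 5 (mod 23), so λ ≡ 10.
  x = λ² - 12 - 3 = 100 - 15 ≡ 16; y = λ·(12 - 16) - 6 ≡ 0. → (16, 0)
7P: (16, 0) + (3, 8). λ = (8 - 0)/(3 - 16) ≡ 8/10 mod 23. 10⁻¹ ≡ 7 (mod 23) since 10·7 = 70 ≡ 1, so λ ≡ 10.
  x = λ² - 16 - 3 = 100 - 19 ≡ 12; y = λ·(16 - 12) - 0 ≡ 17. → (12, 17)
8P: (12, 17) + (3, 8). λ = (8 - 17)/(3 - 12) ≡ 14/14 mod 23. 14⁻¹ ≡ 5 (mod 23) since 14·5 = 70 ≡ 1, so λ ≡ 1.
  x = λ² - 12 - 3 = 1 - 15 ≡ 9; y = λ·(12 - 9) - 17 ≡ 9. → (9, 9)
9P: (9, 9) + (3, 8). λ = (8 - 9)/(3 - 9) ≡ 22/17 mod 23. 17⁻¹ ≡ 19 (mod 23), so λ ≡ 4.
  x = λ² - 9 - 3 = 16 - 12 ≡ 4; y = λ·(9 - 4) - 9 ≡ 11. → (4, 11)
10P: (4, 11) + (3, 8). λ = (8 - 11)/(3 - 4) ≡ 20/22 mod 23. 22⁻¹ ≡ 22 (mod 23) since 22·22 = 484 ≡ 1, so λ ≡ 3.
  x = λ² - 4 - 3 = 9 - 7 ≡ 2; y = λ·(4 - 2) - 11 ≡ 18. → (2, 18)
11P: (2, 18) + (3, 8). λ = (8 - 18)/(3 - 2) ≡ 13/1 mod 23. 1⁻¹ ≡ 1 (mod 23), so λ ≡ 13.
  x = λ² - 2 - 3 = 169 - 5 ≡ 3; y = λ·(2 - 3) - 18 ≡ 15. → (3, 15)
12P: (3, 15) + (3, 8): same x and y₁ ≡ -y₂, so the sum is O.
12P = O, so the order is 12.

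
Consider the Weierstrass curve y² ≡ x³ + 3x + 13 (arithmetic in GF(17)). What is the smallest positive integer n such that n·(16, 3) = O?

10

2P: tangent at (16, 3): λ = (3·16² + 3)/(2·3) ≡ 6/6. 6⁻¹ ≡ 3 (mod 17) since 6·3 = 18 ≡ 1, so λ ≡ 6·3 ≡ 1.
  x = λ² - 16 - 16 = 1 - 32 ≡ 3; y = λ·(16 - 3) - 3 ≡ 10. → (3, 10)
3P: (3, 10) + (16, 3). λ = (3 - 10)/(16 - 3) ≡ 10/13 mod 17. 13⁻¹ ≡ 4 (mod 17), so λ ≡ 6.
  x = λ² - 3 - 16 = 36 - 19 ≡ 0; y = λ·(3 - 0) - 10 ≡ 8. → (0, 8)
4P: (0, 8) + (16, 3). λ = (3 - 8)/(16 - 0) ≡ 12/16 mod 17. 16⁻¹ ≡ 16 (mod 17), so λ ≡ 5.
  x = λ² - 0 - 16 = 25 - 16 ≡ 9; y = λ·(0 - 9) - 8 ≡ 15. → (9, 15)
5P: (9, 15) + (16, 3). λ = (3 - 15)/(16 - 9) ≡ 5/7 mod 17. 7⁻¹ ≡ 5 (mod 17), so λ ≡ 8.
  x = λ² - 9 - 16 = 64 - 25 ≡ 5; y = λ·(9 - 5) - 15 ≡ 0. → (5, 0)
6P: (5, 0) + (16, 3). λ = (3 - 0)/(16 - 5) ≡ 3/11 mod 17. 11⁻¹ ≡ 14 (mod 17), so λ ≡ 8.
  x = λ² - 5 - 16 = 64 - 21 ≡ 9; y = λ·(5 - 9) - 0 ≡ 2. → (9, 2)
7P: (9, 2) + (16, 3). λ = (3 - 2)/(16 - 9) ≡ 1/7 mod 17. 7⁻¹ ≡ 5 (mod 17) since 7·5 = 35 ≡ 1, so λ ≡ 5.
  x = λ² - 9 - 16 = 25 - 25 ≡ 0; y = λ·(9 - 0) - 2 ≡ 9. → (0, 9)
8P: (0, 9) + (16, 3). λ = (3 - 9)/(16 - 0) ≡ 11/16 mod 17. 16⁻¹ ≡ 16 (mod 17), so λ ≡ 6.
  x = λ² - 0 - 16 = 36 - 16 ≡ 3; y = λ·(0 - 3) - 9 ≡ 7. → (3, 7)
9P: (3, 7) + (16, 3). λ = (3 - 7)/(16 - 3) ≡ 13/13 mod 17. 13⁻¹ ≡ 4 (mod 17) since 13·4 = 52 ≡ 1, so λ ≡ 1.
  x = λ² - 3 - 16 = 1 - 19 ≡ 16; y = λ·(3 - 16) - 7 ≡ 14. → (16, 14)
10P: (16, 14) + (16, 3): same x and y₁ ≡ -y₂, so the sum is O.
10P = O, so the order is 10.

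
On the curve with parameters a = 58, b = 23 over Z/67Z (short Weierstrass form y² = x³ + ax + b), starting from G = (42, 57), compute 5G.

(12, 54)

Repeated addition: build up to 5G.
2G: tangent at (42, 57): λ = (3·42² + 58)/(2·57) ≡ 57/47. 47⁻¹ ≡ 10 (mod 67) since 47·10 = 470 ≡ 1, so λ ≡ 57·10 ≡ 34.
  x = λ² - 42 - 42 = 1156 - 84 ≡ 0; y = λ·(42 - 0) - 57 ≡ 31. → (0, 31)
3G: (0, 31) + (42, 57). λ = (57 - 31)/(42 - 0) ≡ 26/42 mod 67. 42⁻¹ ≡ 8 (mod 67) since 42·8 = 336 ≡ 1, so λ ≡ 7.
  x = λ² - 0 - 42 = 49 - 42 ≡ 7; y = λ·(0 - 7) - 31 ≡ 54. → (7, 54)
4G: (7, 54) + (42, 57). λ = (57 - 54)/(42 - 7) ≡ 3/35 mod 67. 35⁻¹ ≡ 23 (mod 67), so λ ≡ 2.
  x = λ² - 7 - 42 = 4 - 49 ≡ 22; y = λ·(7 - 22) - 54 ≡ 50. → (22, 50)
5G: (22, 50) + (42, 57). λ = (57 - 50)/(42 - 22) ≡ 7/20 mod 67. 20⁻¹ ≡ 57 (mod 67), so λ ≡ 64.
  x = λ² - 22 - 42 = 4096 - 64 ≡ 12; y = λ·(22 - 12) - 50 ≡ 54. → (12, 54)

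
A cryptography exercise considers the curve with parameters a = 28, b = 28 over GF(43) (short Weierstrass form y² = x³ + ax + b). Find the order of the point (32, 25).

2P: tangent at (32, 25): λ = (3·32² + 28)/(2·25) ≡ 4/7. 7⁻¹ ≡ 37 (mod 43) since 7·37 = 259 ≡ 1, so λ ≡ 4·37 ≡ 19.
  x = λ² - 32 - 32 = 361 - 64 ≡ 39; y = λ·(32 - 39) - 25 ≡ 14. → (39, 14)
3P: (39, 14) + (32, 25). λ = (25 - 14)/(32 - 39) ≡ 11/36 mod 43. 36⁻¹ ≡ 6 (mod 43) since 36·6 = 216 ≡ 1, so λ ≡ 23.
  x = λ² - 39 - 32 = 529 - 71 ≡ 28; y = λ·(39 - 28) - 14 ≡ 24. → (28, 24)
4P: (28, 24) + (32, 25). λ = (25 - 24)/(32 - 28) ≡ 1/4 mod 43. 4⁻¹ ≡ 11 (mod 43), so λ ≡ 11.
  x = λ² - 28 - 32 = 121 - 60 ≡ 18; y = λ·(28 - 18) - 24 ≡ 0. → (18, 0)
5P: (18, 0) + (32, 25). λ = (25 - 0)/(32 - 18) ≡ 25/14 mod 43. 14⁻¹ ≡ 40 (mod 43), so λ ≡ 11.
  x = λ² - 18 - 32 = 121 - 50 ≡ 28; y = λ·(18 - 28) - 0 ≡ 19. → (28, 19)
6P: (28, 19) + (32, 25). λ = (25 - 19)/(32 - 28) ≡ 6/4 mod 43. 4⁻¹ ≡ 11 (mod 43), so λ ≡ 23.
  x = λ² - 28 - 32 = 529 - 60 ≡ 39; y = λ·(28 - 39) - 19 ≡ 29. → (39, 29)
7P: (39, 29) + (32, 25). λ = (25 - 29)/(32 - 39) ≡ 39/36 mod 43. 36⁻¹ ≡ 6 (mod 43), so λ ≡ 19.
  x = λ² - 39 - 32 = 361 - 71 ≡ 32; y = λ·(39 - 32) - 29 ≡ 18. → (32, 18)
8P: (32, 18) + (32, 25): same x and y₁ ≡ -y₂, so the sum is O.
8P = O, so the order is 8.

8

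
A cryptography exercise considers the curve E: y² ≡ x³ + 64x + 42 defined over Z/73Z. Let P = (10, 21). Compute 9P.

(30, 45)

Double-and-add on 9 = (1001)₂. Start with P = (10, 21) for the leading 1-bit.
double: tangent at (10, 21): λ = (3·10² + 64)/(2·21) ≡ 72/42. 42⁻¹ ≡ 40 (mod 73) since 42·40 = 1680 ≡ 1, so λ ≡ 72·40 ≡ 33.
  x = λ² - 10 - 10 = 1089 - 20 ≡ 47; y = λ·(10 - 47) - 21 ≡ 72. → (47, 72)
double: tangent at (47, 72): λ = (3·47² + 64)/(2·72) ≡ 48/71. 71⁻¹ ≡ 36 (mod 73) since 71·36 = 2556 ≡ 1, so λ ≡ 48·36 ≡ 49.
  x = λ² - 47 - 47 = 2401 - 94 ≡ 44; y = λ·(47 - 44) - 72 ≡ 2. → (44, 2)
double: tangent at (44, 2): λ = (3·44² + 64)/(2·2) ≡ 32/4. 4⁻¹ ≡ 55 (mod 73), so λ ≡ 32·55 ≡ 8.
  x = λ² - 44 - 44 = 64 - 88 ≡ 49; y = λ·(44 - 49) - 2 ≡ 31. → (49, 31)
add P: (49, 31) + (10, 21). λ = (21 - 31)/(10 - 49) ≡ 63/34 mod 73. 34⁻¹ ≡ 58 (mod 73) since 34·58 = 1972 ≡ 1, so λ ≡ 4.
  x = λ² - 49 - 10 = 16 - 59 ≡ 30; y = λ·(49 - 30) - 31 ≡ 45. → (30, 45)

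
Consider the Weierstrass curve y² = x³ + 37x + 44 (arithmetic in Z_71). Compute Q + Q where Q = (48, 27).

(48, 44)

tangent at (48, 27): λ = (3·48² + 37)/(2·27) ≡ 62/54. 54⁻¹ ≡ 25 (mod 71), so λ ≡ 62·25 ≡ 59.
  x = λ² - 48 - 48 = 3481 - 96 ≡ 48; y = λ·(48 - 48) - 27 ≡ 44. → (48, 44)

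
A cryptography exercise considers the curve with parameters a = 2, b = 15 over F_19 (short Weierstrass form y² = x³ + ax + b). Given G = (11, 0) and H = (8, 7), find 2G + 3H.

First 2G:
Repeated addition: build up to 2G.
2G: (11, 0) + (11, 0): same x and y₁ ≡ -y₂, so the sum is O.
2G = O.
Next 3H:
Repeated addition: build up to 3H.
2H: tangent at (8, 7): λ = (3·8² + 2)/(2·7) ≡ 4/14. 14⁻¹ ≡ 15 (mod 19), so λ ≡ 4·15 ≡ 3.
  x = λ² - 8 - 8 = 9 - 16 ≡ 12; y = λ·(8 - 12) - 7 ≡ 0. → (12, 0)
3H: (12, 0) + (8, 7). λ = (7 - 0)/(8 - 12) ≡ 7/15 mod 19. 15⁻¹ ≡ 14 (mod 19) since 15·14 = 210 ≡ 1, so λ ≡ 3.
  x = λ² - 12 - 8 = 9 - 20 ≡ 8; y = λ·(12 - 8) - 0 ≡ 12. → (8, 12)
3H = (8, 12).
Finally 2G + 3H:
O + (8, 12) = (8, 12) (identity).

(8, 12)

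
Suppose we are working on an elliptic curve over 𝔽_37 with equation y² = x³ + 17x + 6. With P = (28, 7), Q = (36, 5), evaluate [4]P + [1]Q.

First 4P:
Repeated addition: build up to 4P.
2P: tangent at (28, 7): λ = (3·28² + 17)/(2·7) ≡ 1/14. 14⁻¹ ≡ 8 (mod 37), so λ ≡ 1·8 ≡ 8.
  x = λ² - 28 - 28 = 64 - 56 ≡ 8; y = λ·(28 - 8) - 7 ≡ 5. → (8, 5)
3P: (8, 5) + (28, 7). λ = (7 - 5)/(28 - 8) ≡ 2/20 mod 37. 20⁻¹ ≡ 13 (mod 37) since 20·13 = 260 ≡ 1, so λ ≡ 26.
  x = λ² - 8 - 28 = 676 - 36 ≡ 11; y = λ·(8 - 11) - 5 ≡ 28. → (11, 28)
4P: (11, 28) + (28, 7). λ = (7 - 28)/(28 - 11) ≡ 16/17 mod 37. 17⁻¹ ≡ 24 (mod 37), so λ ≡ 14.
  x = λ² - 11 - 28 = 196 - 39 ≡ 9; y = λ·(11 - 9) - 28 ≡ 0. → (9, 0)
4P = (9, 0).
Finally 4P + Q:
(9, 0) + (36, 5). λ = (5 - 0)/(36 - 9) ≡ 5/27 mod 37. 27⁻¹ ≡ 11 (mod 37) since 27·11 = 297 ≡ 1, so λ ≡ 18.
  x = λ² - 9 - 36 = 324 - 45 ≡ 20; y = λ·(9 - 20) - 0 ≡ 24. → (20, 24)

(20, 24)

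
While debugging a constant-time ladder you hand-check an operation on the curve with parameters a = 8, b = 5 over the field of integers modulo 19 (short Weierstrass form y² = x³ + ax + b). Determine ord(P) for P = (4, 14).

2P: tangent at (4, 14): λ = (3·4² + 8)/(2·14) ≡ 18/9. 9⁻¹ ≡ 17 (mod 19) since 9·17 = 153 ≡ 1, so λ ≡ 18·17 ≡ 2.
  x = λ² - 4 - 4 = 4 - 8 ≡ 15; y = λ·(4 - 15) - 14 ≡ 2. → (15, 2)
3P: (15, 2) + (4, 14). λ = (14 - 2)/(4 - 15) ≡ 12/8 mod 19. 8⁻¹ ≡ 12 (mod 19), so λ ≡ 11.
  x = λ² - 15 - 4 = 121 - 19 ≡ 7; y = λ·(15 - 7) - 2 ≡ 10. → (7, 10)
4P: (7, 10) + (4, 14). λ = (14 - 10)/(4 - 7) ≡ 4/16 mod 19. 16⁻¹ ≡ 6 (mod 19), so λ ≡ 5.
  x = λ² - 7 - 4 = 25 - 11 ≡ 14; y = λ·(7 - 14) - 10 ≡ 12. → (14, 12)
5P: (14, 12) + (4, 14). λ = (14 - 12)/(4 - 14) ≡ 2/9 mod 19. 9⁻¹ ≡ 17 (mod 19) since 9·17 = 153 ≡ 1, so λ ≡ 15.
  x = λ² - 14 - 4 = 225 - 18 ≡ 17; y = λ·(14 - 17) - 12 ≡ 0. → (17, 0)
6P: (17, 0) + (4, 14). λ = (14 - 0)/(4 - 17) ≡ 14/6 mod 19. 6⁻¹ ≡ 16 (mod 19), so λ ≡ 15.
  x = λ² - 17 - 4 = 225 - 21 ≡ 14; y = λ·(17 - 14) - 0 ≡ 7. → (14, 7)
7P: (14, 7) + (4, 14). λ = (14 - 7)/(4 - 14) ≡ 7/9 mod 19. 9⁻¹ ≡ 17 (mod 19), so λ ≡ 5.
  x = λ² - 14 - 4 = 25 - 18 ≡ 7; y = λ·(14 - 7) - 7 ≡ 9. → (7, 9)
8P: (7, 9) + (4, 14). λ = (14 - 9)/(4 - 7) ≡ 5/16 mod 19. 16⁻¹ ≡ 6 (mod 19), so λ ≡ 11.
  x = λ² - 7 - 4 = 121 - 11 ≡ 15; y = λ·(7 - 15) - 9 ≡ 17. → (15, 17)
9P: (15, 17) + (4, 14). λ = (14 - 17)/(4 - 15) ≡ 16/8 mod 19. 8⁻¹ ≡ 12 (mod 19) since 8·12 = 96 ≡ 1, so λ ≡ 2.
  x = λ² - 15 - 4 = 4 - 19 ≡ 4; y = λ·(15 - 4) - 17 ≡ 5. → (4, 5)
10P: (4, 5) + (4, 14): same x and y₁ ≡ -y₂, so the sum is 𝒪.
10P = 𝒪, so the order is 10.

10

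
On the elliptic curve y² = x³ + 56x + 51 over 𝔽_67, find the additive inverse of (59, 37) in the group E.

(59, 30)

-(59, 37) = (59, -37 mod 67) = (59, 30).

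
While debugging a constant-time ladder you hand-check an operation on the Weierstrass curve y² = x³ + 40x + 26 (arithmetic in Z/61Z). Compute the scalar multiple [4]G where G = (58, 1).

(58, 60)

Double-and-add on 4 = (100)₂. Start with G = (58, 1) for the leading 1-bit.
double: tangent at (58, 1): λ = (3·58² + 40)/(2·1) ≡ 6/2. 2⁻¹ ≡ 31 (mod 61) since 2·31 = 62 ≡ 1, so λ ≡ 6·31 ≡ 3.
  x = λ² - 58 - 58 = 9 - 116 ≡ 15; y = λ·(58 - 15) - 1 ≡ 6. → (15, 6)
double: tangent at (15, 6): λ = (3·15² + 40)/(2·6) ≡ 44/12. 12⁻¹ ≡ 56 (mod 61), so λ ≡ 44·56 ≡ 24.
  x = λ² - 15 - 15 = 576 - 30 ≡ 58; y = λ·(15 - 58) - 6 ≡ 60. → (58, 60)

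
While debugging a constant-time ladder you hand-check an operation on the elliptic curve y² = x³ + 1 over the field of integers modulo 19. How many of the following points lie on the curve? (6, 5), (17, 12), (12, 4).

(6, 5): 5² ≡ 6, rhs ≡ 8 → off.
(17, 12): 12² ≡ 11, rhs ≡ 12 → off.
(12, 4): 4² ≡ 16, rhs ≡ 0 → off.

0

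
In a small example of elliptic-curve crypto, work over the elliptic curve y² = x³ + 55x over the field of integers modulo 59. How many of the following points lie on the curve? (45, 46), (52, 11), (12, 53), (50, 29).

(45, 46): 46² ≡ 51, rhs ≡ 26 → off.
(52, 11): 11² ≡ 3, rhs ≡ 39 → off.
(12, 53): 53² ≡ 36, rhs ≡ 28 → off.
(50, 29): 29² ≡ 15, rhs ≡ 15 → on.

1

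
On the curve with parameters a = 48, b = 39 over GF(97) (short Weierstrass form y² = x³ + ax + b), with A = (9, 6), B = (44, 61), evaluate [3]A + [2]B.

(57, 46)

First 3A:
Repeated addition: build up to 3A.
2A: tangent at (9, 6): λ = (3·9² + 48)/(2·6) ≡ 0/12. 12⁻¹ ≡ 89 (mod 97) since 12·89 = 1068 ≡ 1, so λ ≡ 0·89 ≡ 0.
  x = λ² - 9 - 9 = 0 - 18 ≡ 79; y = λ·(9 - 79) - 6 ≡ 91. → (79, 91)
3A: (79, 91) + (9, 6). λ = (6 - 91)/(9 - 79) ≡ 12/27 mod 97. 27⁻¹ ≡ 18 (mod 97), so λ ≡ 22.
  x = λ² - 79 - 9 = 484 - 88 ≡ 8; y = λ·(79 - 8) - 91 ≡ 16. → (8, 16)
3A = (8, 16).
Next 2B:
Repeated addition: build up to 2B.
2B: tangent at (44, 61): λ = (3·44² + 48)/(2·61) ≡ 36/25. 25⁻¹ ≡ 66 (mod 97) since 25·66 = 1650 ≡ 1, so λ ≡ 36·66 ≡ 48.
  x = λ² - 44 - 44 = 2304 - 88 ≡ 82; y = λ·(44 - 82) - 61 ≡ 55. → (82, 55)
2B = (82, 55).
Finally 3A + 2B:
(8, 16) + (82, 55). λ = (55 - 16)/(82 - 8) ≡ 39/74 mod 97. 74⁻¹ ≡ 59 (mod 97), so λ ≡ 70.
  x = λ² - 8 - 82 = 4900 - 90 ≡ 57; y = λ·(8 - 57) - 16 ≡ 46. → (57, 46)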